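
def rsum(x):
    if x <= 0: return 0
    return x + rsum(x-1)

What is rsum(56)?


rsum(56)
= 56 + 55 + 54 + 53 + 52 + 51 + 50 + 49 + 48 + 47 + 46 + 45 + 44 + 43 + 42 + 41 + 40 + 39 + 38 + 37 + 36 + 35 + 34 + 33 + 32 + 31 + 30 + 29 + 28 + 27 + 26 + 25 + 24 + 23 + 22 + 21 + 20 + 19 + 18 + 17 + 16 + 15 + 14 + 13 + 12 + 11 + 10 + 9 + 8 + 7 + 6 + 5 + 4 + 3 + 2 + 1 + rsum(0)
= 56 + 55 + 54 + 53 + 52 + 51 + 50 + 49 + 48 + 47 + 46 + 45 + 44 + 43 + 42 + 41 + 40 + 39 + 38 + 37 + 36 + 35 + 34 + 33 + 32 + 31 + 30 + 29 + 28 + 27 + 26 + 25 + 24 + 23 + 22 + 21 + 20 + 19 + 18 + 17 + 16 + 15 + 14 + 13 + 12 + 11 + 10 + 9 + 8 + 7 + 6 + 5 + 4 + 3 + 2 + 1 + 0
= 1596

1596


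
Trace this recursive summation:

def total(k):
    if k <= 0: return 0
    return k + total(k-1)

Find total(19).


total(19)
= 19 + 18 + 17 + 16 + 15 + 14 + 13 + 12 + 11 + 10 + 9 + 8 + 7 + 6 + 5 + 4 + 3 + 2 + 1 + total(0)
= 19 + 18 + 17 + 16 + 15 + 14 + 13 + 12 + 11 + 10 + 9 + 8 + 7 + 6 + 5 + 4 + 3 + 2 + 1 + 0
= 190

190


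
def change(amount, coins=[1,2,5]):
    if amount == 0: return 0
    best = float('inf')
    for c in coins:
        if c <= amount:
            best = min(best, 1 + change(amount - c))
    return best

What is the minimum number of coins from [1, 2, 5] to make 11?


Building up with DP:
change(0) = 0
change(1) = min(1+change(0)=1+0=1) = 1
change(2) = min(1+change(1)=1+1=2, 1+change(0)=1+0=1) = 1
change(3) = min(1+change(2)=1+1=2, 1+change(1)=1+1=2) = 2
change(4) = min(1+change(3)=1+2=3, 1+change(2)=1+1=2) = 2
change(5) = min(1+change(4)=1+2=3, 1+change(3)=1+2=3, 1+change(0)=1+0=1) = 1
change(6) = min(1+change(5)=1+1=2, 1+change(4)=1+2=3, 1+change(1)=1+1=2) = 2
change(7) = min(1+change(6)=1+2=3, 1+change(5)=1+1=2, 1+change(2)=1+1=2) = 2
change(8) = min(1+change(7)=1+2=3, 1+change(6)=1+2=3, 1+change(3)=1+2=3) = 3
change(9) = min(1+change(8)=1+3=4, 1+change(7)=1+2=3, 1+change(4)=1+2=3) = 3
change(10) = min(1+change(9)=1+3=4, 1+change(8)=1+3=4, 1+change(5)=1+1=2) = 2
change(11) = min(1+change(10)=1+2=3, 1+change(9)=1+3=4, 1+change(6)=1+2=3) = 3

3


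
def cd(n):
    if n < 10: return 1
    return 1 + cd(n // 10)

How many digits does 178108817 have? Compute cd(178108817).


cd(178108817) = 1 + cd(17810881)
cd(17810881) = 1 + cd(1781088)
cd(1781088) = 1 + cd(178108)
cd(178108) = 1 + cd(17810)
cd(17810) = 1 + cd(1781)
cd(1781) = 1 + cd(178)
cd(178) = 1 + cd(17)
cd(17) = 1 + cd(1)
cd(1) = 1  (base case: 1 < 10)
Unwinding: 1 + 1 + 1 + 1 + 1 + 1 + 1 + 1 + 1 = 9

9


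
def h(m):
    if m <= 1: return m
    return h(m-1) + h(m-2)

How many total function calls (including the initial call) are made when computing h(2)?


Let C(n) = total calls for h(n)
C(0) = 1, C(1) = 1
C(2) = 1 + C(1) + C(0) = 1 + 1 + 1 = 3

3


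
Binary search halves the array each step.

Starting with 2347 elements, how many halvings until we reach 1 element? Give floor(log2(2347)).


2347 / 2 = 1173
1173 / 2 = 586
586 / 2 = 293
293 / 2 = 146
146 / 2 = 73
73 / 2 = 36
36 / 2 = 18
18 / 2 = 9
9 / 2 = 4
4 / 2 = 2
2 / 2 = 1
Reached 1 after 11 halvings

11


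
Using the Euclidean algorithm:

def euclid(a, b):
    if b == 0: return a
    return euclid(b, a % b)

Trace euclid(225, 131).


euclid(225, 131) = euclid(131, 94)
euclid(131, 94) = euclid(94, 37)
euclid(94, 37) = euclid(37, 20)
euclid(37, 20) = euclid(20, 17)
euclid(20, 17) = euclid(17, 3)
euclid(17, 3) = euclid(3, 2)
euclid(3, 2) = euclid(2, 1)
euclid(2, 1) = euclid(1, 0)
euclid(1, 0) = 1  (base case)

1


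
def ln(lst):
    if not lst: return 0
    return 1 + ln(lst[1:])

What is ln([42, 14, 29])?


ln([42, 14, 29]) = 1 + ln([14, 29])
ln([14, 29]) = 1 + ln([29])
ln([29]) = 1 + ln([])
ln([]) = 0  (base case)
Unwinding: 1 + 1 + 1 + 0 = 3

3


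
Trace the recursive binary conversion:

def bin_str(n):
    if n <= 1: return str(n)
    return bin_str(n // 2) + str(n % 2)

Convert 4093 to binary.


bin_str(4093) = bin_str(2046) + '1'
bin_str(2046) = bin_str(1023) + '0'
bin_str(1023) = bin_str(511) + '1'
bin_str(511) = bin_str(255) + '1'
bin_str(255) = bin_str(127) + '1'
bin_str(127) = bin_str(63) + '1'
bin_str(63) = bin_str(31) + '1'
bin_str(31) = bin_str(15) + '1'
bin_str(15) = bin_str(7) + '1'
bin_str(7) = bin_str(3) + '1'
bin_str(3) = bin_str(1) + '1'
bin_str(1) = '1'  (base case)
Concatenating: '1' + '1' + '1' + '1' + '1' + '1' + '1' + '1' + '1' + '1' + '0' + '1' = '111111111101'

111111111101


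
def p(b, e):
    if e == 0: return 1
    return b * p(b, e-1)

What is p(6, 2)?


p(6, 2)
= 6 * p(6, 1)
= 6 * 6 * p(6, 0)
= 6 * 6 * 1
= 36

36


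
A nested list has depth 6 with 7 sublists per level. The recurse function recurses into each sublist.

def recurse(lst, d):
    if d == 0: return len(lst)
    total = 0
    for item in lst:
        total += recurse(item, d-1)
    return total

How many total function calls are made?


At depth 0 (root): 1 call
At depth 1: each of 1 parents calls recurse on 7 children = 7 calls
At depth 2: each of 7 parents calls recurse on 7 children = 49 calls
At depth 3: each of 49 parents calls recurse on 7 children = 343 calls
At depth 4: each of 343 parents calls recurse on 7 children = 2401 calls
At depth 5: each of 2401 parents calls recurse on 7 children = 16807 calls
At depth 6: each of 16807 parents calls recurse on 7 children = 117649 calls
Total: 1 + 7 + 49 + 343 + 2401 + 16807 + 117649 = 137257

137257


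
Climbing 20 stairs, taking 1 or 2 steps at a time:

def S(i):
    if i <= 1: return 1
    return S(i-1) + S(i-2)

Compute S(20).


Building up from base cases:
S(0) = 1
S(1) = 1
S(2) = S(1) + S(0) = 1 + 1 = 2
S(3) = S(2) + S(1) = 2 + 1 = 3
S(4) = S(3) + S(2) = 3 + 2 = 5
S(5) = S(4) + S(3) = 5 + 3 = 8
S(6) = S(5) + S(4) = 8 + 5 = 13
S(7) = S(6) + S(5) = 13 + 8 = 21
S(8) = S(7) + S(6) = 21 + 13 = 34
S(9) = S(8) + S(7) = 34 + 21 = 55
S(10) = S(9) + S(8) = 55 + 34 = 89
S(11) = S(10) + S(9) = 89 + 55 = 144
S(12) = S(11) + S(10) = 144 + 89 = 233
S(13) = S(12) + S(11) = 233 + 144 = 377
S(14) = S(13) + S(12) = 377 + 233 = 610
S(15) = S(14) + S(13) = 610 + 377 = 987
S(16) = S(15) + S(14) = 987 + 610 = 1597
S(17) = S(16) + S(15) = 1597 + 987 = 2584
S(18) = S(17) + S(16) = 2584 + 1597 = 4181
S(19) = S(18) + S(17) = 4181 + 2584 = 6765
S(20) = S(19) + S(18) = 6765 + 4181 = 10946

10946


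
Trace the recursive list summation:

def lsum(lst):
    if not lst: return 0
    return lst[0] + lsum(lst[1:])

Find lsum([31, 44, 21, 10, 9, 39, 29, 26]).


lsum([31, 44, 21, 10, 9, 39, 29, 26]) = 31 + lsum([44, 21, 10, 9, 39, 29, 26])
lsum([44, 21, 10, 9, 39, 29, 26]) = 44 + lsum([21, 10, 9, 39, 29, 26])
lsum([21, 10, 9, 39, 29, 26]) = 21 + lsum([10, 9, 39, 29, 26])
lsum([10, 9, 39, 29, 26]) = 10 + lsum([9, 39, 29, 26])
lsum([9, 39, 29, 26]) = 9 + lsum([39, 29, 26])
lsum([39, 29, 26]) = 39 + lsum([29, 26])
lsum([29, 26]) = 29 + lsum([26])
lsum([26]) = 26 + lsum([])
lsum([]) = 0  (base case)
Total: 31 + 44 + 21 + 10 + 9 + 39 + 29 + 26 + 0 = 209

209


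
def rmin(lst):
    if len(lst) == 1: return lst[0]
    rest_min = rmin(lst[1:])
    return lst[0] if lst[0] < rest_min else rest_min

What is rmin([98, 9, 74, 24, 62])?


rmin([98, 9, 74, 24, 62]): compare 98 with rmin([9, 74, 24, 62])
rmin([9, 74, 24, 62]): compare 9 with rmin([74, 24, 62])
rmin([74, 24, 62]): compare 74 with rmin([24, 62])
rmin([24, 62]): compare 24 with rmin([62])
rmin([62]) = 62  (base case)
Compare 24 with 62 -> 24
Compare 74 with 24 -> 24
Compare 9 with 24 -> 9
Compare 98 with 9 -> 9

9


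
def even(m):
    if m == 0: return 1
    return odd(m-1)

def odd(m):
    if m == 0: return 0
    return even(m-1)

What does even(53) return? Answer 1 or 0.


even(53) = odd(52)
odd(52) = even(51)
even(51) = odd(50)
odd(50) = even(49)
even(49) = odd(48)
odd(48) = even(47)
even(47) = odd(46)
odd(46) = even(45)
even(45) = odd(44)
odd(44) = even(43)
even(43) = odd(42)
odd(42) = even(41)
even(41) = odd(40)
odd(40) = even(39)
even(39) = odd(38)
odd(38) = even(37)
even(37) = odd(36)
odd(36) = even(35)
even(35) = odd(34)
odd(34) = even(33)
even(33) = odd(32)
odd(32) = even(31)
even(31) = odd(30)
odd(30) = even(29)
even(29) = odd(28)
odd(28) = even(27)
even(27) = odd(26)
odd(26) = even(25)
even(25) = odd(24)
odd(24) = even(23)
even(23) = odd(22)
odd(22) = even(21)
even(21) = odd(20)
odd(20) = even(19)
even(19) = odd(18)
odd(18) = even(17)
even(17) = odd(16)
odd(16) = even(15)
even(15) = odd(14)
odd(14) = even(13)
even(13) = odd(12)
odd(12) = even(11)
even(11) = odd(10)
odd(10) = even(9)
even(9) = odd(8)
odd(8) = even(7)
even(7) = odd(6)
odd(6) = even(5)
even(5) = odd(4)
odd(4) = even(3)
even(3) = odd(2)
odd(2) = even(1)
even(1) = odd(0)
odd(0) = 0  (base case)
Result: 0

0


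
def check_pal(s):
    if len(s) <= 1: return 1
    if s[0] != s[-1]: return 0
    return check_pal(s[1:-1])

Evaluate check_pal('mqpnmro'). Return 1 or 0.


check_pal('mqpnmro'): s[0]='m' != s[-1]='o' -> return 0
Result: 0 (not a palindrome)

0


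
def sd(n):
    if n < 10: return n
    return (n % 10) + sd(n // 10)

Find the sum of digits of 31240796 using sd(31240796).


sd(31240796) = 6 + sd(3124079)
sd(3124079) = 9 + sd(312407)
sd(312407) = 7 + sd(31240)
sd(31240) = 0 + sd(3124)
sd(3124) = 4 + sd(312)
sd(312) = 2 + sd(31)
sd(31) = 1 + sd(3)
sd(3) = 3  (base case)
Total: 6 + 9 + 7 + 0 + 4 + 2 + 1 + 3 = 32

32


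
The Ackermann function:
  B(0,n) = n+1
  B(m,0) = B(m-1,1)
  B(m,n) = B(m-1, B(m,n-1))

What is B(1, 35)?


B(1, 35) = B(0, B(1, 34))
  B(1, 34) = B(0, B(1, 33))
    B(1, 33) = B(0, B(1, 32))
      B(1, 32) = B(0, B(1, 31))
        B(1, 31) = B(0, B(1, 30))
          B(1, 30) = B(0, B(1, 29))
          B(1, 29) = B(0, B(1, 28))
          B(1, 28) = B(0, B(1, 27))
          B(1, 27) = B(0, B(1, 26))
          B(1, 26) = B(0, B(1, 25))
          B(1, 25) = B(0, B(1, 24))
          B(1, 24) = B(0, B(1, 23))
          B(1, 23) = B(0, B(1, 22))
          B(1, 22) = B(0, B(1, 21))
          B(1, 21) = B(0, B(1, 20))
          B(1, 20) = B(0, B(1, 19))
          B(1, 19) = B(0, B(1, 18))
          B(1, 18) = B(0, B(1, 17))
          B(1, 17) = B(0, B(1, 16))
          B(1, 16) = B(0, B(1, 15))
          B(1, 15) = B(0, B(1, 14))
          B(1, 14) = B(0, B(1, 13))
          B(1, 13) = B(0, B(1, 12))
          B(1, 12) = B(0, B(1, 11))
          B(1, 11) = B(0, B(1, 10))
... (trace truncated)
Result: B(1, 35) = 37

37


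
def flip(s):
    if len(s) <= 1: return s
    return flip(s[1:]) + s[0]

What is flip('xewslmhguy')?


flip('xewslmhguy') = flip('ewslmhguy') + 'x'
flip('ewslmhguy') = flip('wslmhguy') + 'e'
flip('wslmhguy') = flip('slmhguy') + 'w'
flip('slmhguy') = flip('lmhguy') + 's'
flip('lmhguy') = flip('mhguy') + 'l'
flip('mhguy') = flip('hguy') + 'm'
flip('hguy') = flip('guy') + 'h'
flip('guy') = flip('uy') + 'g'
flip('uy') = flip('y') + 'u'
flip('y') = 'y'  (base case)
Concatenating: 'y' + 'u' + 'g' + 'h' + 'm' + 'l' + 's' + 'w' + 'e' + 'x' = 'yughmlswex'

yughmlswex


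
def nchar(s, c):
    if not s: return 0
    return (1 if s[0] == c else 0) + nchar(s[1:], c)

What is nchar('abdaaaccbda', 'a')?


s[0]='a' == 'a' -> 1
s[0]='b' != 'a' -> 0
s[0]='d' != 'a' -> 0
s[0]='a' == 'a' -> 1
s[0]='a' == 'a' -> 1
s[0]='a' == 'a' -> 1
s[0]='c' != 'a' -> 0
s[0]='c' != 'a' -> 0
s[0]='b' != 'a' -> 0
s[0]='d' != 'a' -> 0
s[0]='a' == 'a' -> 1
Sum: 1 + 0 + 0 + 1 + 1 + 1 + 0 + 0 + 0 + 0 + 1 = 5

5


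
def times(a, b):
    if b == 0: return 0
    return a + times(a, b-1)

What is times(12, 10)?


times(12, 10) = 12 + times(12, 9)
times(12, 9) = 12 + times(12, 8)
times(12, 8) = 12 + times(12, 7)
times(12, 7) = 12 + times(12, 6)
times(12, 6) = 12 + times(12, 5)
times(12, 5) = 12 + times(12, 4)
times(12, 4) = 12 + times(12, 3)
times(12, 3) = 12 + times(12, 2)
times(12, 2) = 12 + times(12, 1)
times(12, 1) = 12 + times(12, 0)
times(12, 0) = 0  (base case)
Total: 12 + 12 + 12 + 12 + 12 + 12 + 12 + 12 + 12 + 12 + 0 = 120

120


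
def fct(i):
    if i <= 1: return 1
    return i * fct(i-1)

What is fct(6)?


fct(6)
= 6 * fct(5)
= 6 * 5 * fct(4)
= 6 * 5 * 4 * fct(3)
= 6 * 5 * 4 * 3 * fct(2)
= 6 * 5 * 4 * 3 * 2 * fct(1)
= 6 * 5 * 4 * 3 * 2 * 1
= 720

720


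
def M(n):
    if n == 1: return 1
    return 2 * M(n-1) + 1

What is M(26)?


M(26) = 2 * M(25) + 1
M(25) = 2 * M(24) + 1
M(24) = 2 * M(23) + 1
M(23) = 2 * M(22) + 1
M(22) = 2 * M(21) + 1
M(21) = 2 * M(20) + 1
M(20) = 2 * M(19) + 1
M(19) = 2 * M(18) + 1
M(18) = 2 * M(17) + 1
M(17) = 2 * M(16) + 1
M(16) = 2 * M(15) + 1
M(15) = 2 * M(14) + 1
M(14) = 2 * M(13) + 1
M(13) = 2 * M(12) + 1
M(12) = 2 * M(11) + 1
M(11) = 2 * M(10) + 1
M(10) = 2 * M(9) + 1
M(9) = 2 * M(8) + 1
M(8) = 2 * M(7) + 1
M(7) = 2 * M(6) + 1
M(6) = 2 * M(5) + 1
M(5) = 2 * M(4) + 1
M(4) = 2 * M(3) + 1
M(3) = 2 * M(2) + 1
M(2) = 2 * M(1) + 1
M(1) = 1  (base case)
M(2) = 2 * 1 + 1 = 3
M(3) = 2 * 3 + 1 = 7
M(4) = 2 * 7 + 1 = 15
M(5) = 2 * 15 + 1 = 31
M(6) = 2 * 31 + 1 = 63
M(7) = 2 * 63 + 1 = 127
M(8) = 2 * 127 + 1 = 255
M(9) = 2 * 255 + 1 = 511
M(10) = 2 * 511 + 1 = 1023
M(11) = 2 * 1023 + 1 = 2047
M(12) = 2 * 2047 + 1 = 4095
M(13) = 2 * 4095 + 1 = 8191
M(14) = 2 * 8191 + 1 = 16383
M(15) = 2 * 16383 + 1 = 32767
M(16) = 2 * 32767 + 1 = 65535
M(17) = 2 * 65535 + 1 = 131071
M(18) = 2 * 131071 + 1 = 262143
M(19) = 2 * 262143 + 1 = 524287
M(20) = 2 * 524287 + 1 = 1048575
M(21) = 2 * 1048575 + 1 = 2097151
M(22) = 2 * 2097151 + 1 = 4194303
M(23) = 2 * 4194303 + 1 = 8388607
M(24) = 2 * 8388607 + 1 = 16777215
M(25) = 2 * 16777215 + 1 = 33554431
M(26) = 2 * 33554431 + 1 = 67108863

67108863


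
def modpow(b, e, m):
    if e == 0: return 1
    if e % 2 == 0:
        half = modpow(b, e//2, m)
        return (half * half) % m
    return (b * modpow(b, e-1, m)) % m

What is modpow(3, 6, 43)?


modpow(3, 6, 43): e is even, compute modpow(3, 3, 43)
  modpow(3, 3, 43): e is odd, compute modpow(3, 2, 43)
    modpow(3, 2, 43): e is even, compute modpow(3, 1, 43)
      modpow(3, 1, 43): e is odd, compute modpow(3, 0, 43)
        modpow(3, 0, 43) = 1
      (3 * 1) % 43 = 3
    half=3, (3*3) % 43 = 9
  (3 * 9) % 43 = 27
half=27, (27*27) % 43 = 41

41


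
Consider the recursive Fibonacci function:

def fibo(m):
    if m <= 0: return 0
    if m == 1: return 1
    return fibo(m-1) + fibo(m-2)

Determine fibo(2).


Computing fibo(2) bottom-up:
fibo(0) = 0
fibo(1) = 1
fibo(2) = fibo(1) + fibo(0) = 1 + 0 = 1

1


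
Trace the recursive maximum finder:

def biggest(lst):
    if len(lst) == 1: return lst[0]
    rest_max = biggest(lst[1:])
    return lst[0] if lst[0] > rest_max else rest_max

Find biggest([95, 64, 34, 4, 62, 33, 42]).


biggest([95, 64, 34, 4, 62, 33, 42]): compare 95 with biggest([64, 34, 4, 62, 33, 42])
biggest([64, 34, 4, 62, 33, 42]): compare 64 with biggest([34, 4, 62, 33, 42])
biggest([34, 4, 62, 33, 42]): compare 34 with biggest([4, 62, 33, 42])
biggest([4, 62, 33, 42]): compare 4 with biggest([62, 33, 42])
biggest([62, 33, 42]): compare 62 with biggest([33, 42])
biggest([33, 42]): compare 33 with biggest([42])
biggest([42]) = 42  (base case)
Compare 33 with 42 -> 42
Compare 62 with 42 -> 62
Compare 4 with 62 -> 62
Compare 34 with 62 -> 62
Compare 64 with 62 -> 64
Compare 95 with 64 -> 95

95


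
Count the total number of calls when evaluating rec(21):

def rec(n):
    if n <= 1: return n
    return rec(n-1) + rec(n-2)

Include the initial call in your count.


Let C(n) = total calls for rec(n)
C(0) = 1, C(1) = 1
C(2) = 1 + C(1) + C(0) = 1 + 1 + 1 = 3
C(3) = 1 + C(2) + C(1) = 1 + 3 + 1 = 5
C(4) = 1 + C(3) + C(2) = 1 + 5 + 3 = 9
C(5) = 1 + C(4) + C(3) = 1 + 9 + 5 = 15
C(6) = 1 + C(5) + C(4) = 1 + 15 + 9 = 25
C(7) = 1 + C(6) + C(5) = 1 + 25 + 15 = 41
C(8) = 1 + C(7) + C(6) = 1 + 41 + 25 = 67
C(9) = 1 + C(8) + C(7) = 1 + 67 + 41 = 109
C(10) = 1 + C(9) + C(8) = 1 + 109 + 67 = 177
C(11) = 1 + C(10) + C(9) = 1 + 177 + 109 = 287
C(12) = 1 + C(11) + C(10) = 1 + 287 + 177 = 465
C(13) = 1 + C(12) + C(11) = 1 + 465 + 287 = 753
C(14) = 1 + C(13) + C(12) = 1 + 753 + 465 = 1219
C(15) = 1 + C(14) + C(13) = 1 + 1219 + 753 = 1973
C(16) = 1 + C(15) + C(14) = 1 + 1973 + 1219 = 3193
C(17) = 1 + C(16) + C(15) = 1 + 3193 + 1973 = 5167
C(18) = 1 + C(17) + C(16) = 1 + 5167 + 3193 = 8361
C(19) = 1 + C(18) + C(17) = 1 + 8361 + 5167 = 13529
C(20) = 1 + C(19) + C(18) = 1 + 13529 + 8361 = 21891
C(21) = 1 + C(20) + C(19) = 1 + 21891 + 13529 = 35421

35421


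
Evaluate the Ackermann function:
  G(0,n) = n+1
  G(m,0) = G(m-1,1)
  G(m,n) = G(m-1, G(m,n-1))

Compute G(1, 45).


G(1, 45) = G(0, G(1, 44))
  G(1, 44) = G(0, G(1, 43))
    G(1, 43) = G(0, G(1, 42))
      G(1, 42) = G(0, G(1, 41))
        G(1, 41) = G(0, G(1, 40))
          G(1, 40) = G(0, G(1, 39))
          G(1, 39) = G(0, G(1, 38))
          G(1, 38) = G(0, G(1, 37))
          G(1, 37) = G(0, G(1, 36))
          G(1, 36) = G(0, G(1, 35))
          G(1, 35) = G(0, G(1, 34))
          G(1, 34) = G(0, G(1, 33))
          G(1, 33) = G(0, G(1, 32))
          G(1, 32) = G(0, G(1, 31))
          G(1, 31) = G(0, G(1, 30))
          G(1, 30) = G(0, G(1, 29))
          G(1, 29) = G(0, G(1, 28))
          G(1, 28) = G(0, G(1, 27))
          G(1, 27) = G(0, G(1, 26))
          G(1, 26) = G(0, G(1, 25))
          G(1, 25) = G(0, G(1, 24))
          G(1, 24) = G(0, G(1, 23))
          G(1, 23) = G(0, G(1, 22))
          G(1, 22) = G(0, G(1, 21))
          G(1, 21) = G(0, G(1, 20))
... (trace truncated)
Result: G(1, 45) = 47

47


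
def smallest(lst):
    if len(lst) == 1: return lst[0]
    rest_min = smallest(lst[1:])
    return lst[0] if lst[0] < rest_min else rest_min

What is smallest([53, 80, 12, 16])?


smallest([53, 80, 12, 16]): compare 53 with smallest([80, 12, 16])
smallest([80, 12, 16]): compare 80 with smallest([12, 16])
smallest([12, 16]): compare 12 with smallest([16])
smallest([16]) = 16  (base case)
Compare 12 with 16 -> 12
Compare 80 with 12 -> 12
Compare 53 with 12 -> 12

12


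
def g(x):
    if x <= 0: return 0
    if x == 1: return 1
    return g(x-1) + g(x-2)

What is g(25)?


Computing g(25) bottom-up:
g(0) = 0
g(1) = 1
g(2) = g(1) + g(0) = 1 + 0 = 1
g(3) = g(2) + g(1) = 1 + 1 = 2
g(4) = g(3) + g(2) = 2 + 1 = 3
g(5) = g(4) + g(3) = 3 + 2 = 5
g(6) = g(5) + g(4) = 5 + 3 = 8
g(7) = g(6) + g(5) = 8 + 5 = 13
g(8) = g(7) + g(6) = 13 + 8 = 21
g(9) = g(8) + g(7) = 21 + 13 = 34
g(10) = g(9) + g(8) = 34 + 21 = 55
g(11) = g(10) + g(9) = 55 + 34 = 89
g(12) = g(11) + g(10) = 89 + 55 = 144
g(13) = g(12) + g(11) = 144 + 89 = 233
g(14) = g(13) + g(12) = 233 + 144 = 377
g(15) = g(14) + g(13) = 377 + 233 = 610
g(16) = g(15) + g(14) = 610 + 377 = 987
g(17) = g(16) + g(15) = 987 + 610 = 1597
g(18) = g(17) + g(16) = 1597 + 987 = 2584
g(19) = g(18) + g(17) = 2584 + 1597 = 4181
g(20) = g(19) + g(18) = 4181 + 2584 = 6765
g(21) = g(20) + g(19) = 6765 + 4181 = 10946
g(22) = g(21) + g(20) = 10946 + 6765 = 17711
g(23) = g(22) + g(21) = 17711 + 10946 = 28657
g(24) = g(23) + g(22) = 28657 + 17711 = 46368
g(25) = g(24) + g(23) = 46368 + 28657 = 75025

75025


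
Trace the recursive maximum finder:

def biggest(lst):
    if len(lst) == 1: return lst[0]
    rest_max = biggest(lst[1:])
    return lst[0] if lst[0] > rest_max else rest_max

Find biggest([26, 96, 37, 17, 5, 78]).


biggest([26, 96, 37, 17, 5, 78]): compare 26 with biggest([96, 37, 17, 5, 78])
biggest([96, 37, 17, 5, 78]): compare 96 with biggest([37, 17, 5, 78])
biggest([37, 17, 5, 78]): compare 37 with biggest([17, 5, 78])
biggest([17, 5, 78]): compare 17 with biggest([5, 78])
biggest([5, 78]): compare 5 with biggest([78])
biggest([78]) = 78  (base case)
Compare 5 with 78 -> 78
Compare 17 with 78 -> 78
Compare 37 with 78 -> 78
Compare 96 with 78 -> 96
Compare 26 with 96 -> 96

96


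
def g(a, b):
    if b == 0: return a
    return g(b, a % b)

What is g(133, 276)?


g(133, 276) = g(276, 133)
g(276, 133) = g(133, 10)
g(133, 10) = g(10, 3)
g(10, 3) = g(3, 1)
g(3, 1) = g(1, 0)
g(1, 0) = 1  (base case)

1


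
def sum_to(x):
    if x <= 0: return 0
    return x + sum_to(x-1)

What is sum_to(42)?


sum_to(42)
= 42 + 41 + 40 + 39 + 38 + 37 + 36 + 35 + 34 + 33 + 32 + 31 + 30 + 29 + 28 + 27 + 26 + 25 + 24 + 23 + 22 + 21 + 20 + 19 + 18 + 17 + 16 + 15 + 14 + 13 + 12 + 11 + 10 + 9 + 8 + 7 + 6 + 5 + 4 + 3 + 2 + 1 + sum_to(0)
= 42 + 41 + 40 + 39 + 38 + 37 + 36 + 35 + 34 + 33 + 32 + 31 + 30 + 29 + 28 + 27 + 26 + 25 + 24 + 23 + 22 + 21 + 20 + 19 + 18 + 17 + 16 + 15 + 14 + 13 + 12 + 11 + 10 + 9 + 8 + 7 + 6 + 5 + 4 + 3 + 2 + 1 + 0
= 903

903


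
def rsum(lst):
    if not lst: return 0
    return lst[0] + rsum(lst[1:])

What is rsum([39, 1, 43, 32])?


rsum([39, 1, 43, 32]) = 39 + rsum([1, 43, 32])
rsum([1, 43, 32]) = 1 + rsum([43, 32])
rsum([43, 32]) = 43 + rsum([32])
rsum([32]) = 32 + rsum([])
rsum([]) = 0  (base case)
Total: 39 + 1 + 43 + 32 + 0 = 115

115


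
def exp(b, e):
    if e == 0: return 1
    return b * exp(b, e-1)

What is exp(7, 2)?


exp(7, 2)
= 7 * exp(7, 1)
= 7 * 7 * exp(7, 0)
= 7 * 7 * 1
= 49

49


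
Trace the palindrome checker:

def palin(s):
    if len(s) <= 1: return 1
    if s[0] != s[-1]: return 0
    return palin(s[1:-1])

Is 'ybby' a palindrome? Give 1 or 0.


palin('ybby'): s[0]='y' == s[-1]='y' -> check palin('bb')
palin('bb'): s[0]='b' == s[-1]='b' -> check palin('')
palin(''): len <= 1 -> return 1  (base case)
Result: 1 (palindrome)

1


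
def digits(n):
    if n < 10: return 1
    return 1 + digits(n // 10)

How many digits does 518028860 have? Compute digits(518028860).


digits(518028860) = 1 + digits(51802886)
digits(51802886) = 1 + digits(5180288)
digits(5180288) = 1 + digits(518028)
digits(518028) = 1 + digits(51802)
digits(51802) = 1 + digits(5180)
digits(5180) = 1 + digits(518)
digits(518) = 1 + digits(51)
digits(51) = 1 + digits(5)
digits(5) = 1  (base case: 5 < 10)
Unwinding: 1 + 1 + 1 + 1 + 1 + 1 + 1 + 1 + 1 = 9

9


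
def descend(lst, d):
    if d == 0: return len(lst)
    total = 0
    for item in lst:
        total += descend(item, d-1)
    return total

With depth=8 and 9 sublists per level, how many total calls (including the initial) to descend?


At depth 0 (root): 1 call
At depth 1: each of 1 parents calls descend on 9 children = 9 calls
At depth 2: each of 9 parents calls descend on 9 children = 81 calls
At depth 3: each of 81 parents calls descend on 9 children = 729 calls
At depth 4: each of 729 parents calls descend on 9 children = 6561 calls
At depth 5: each of 6561 parents calls descend on 9 children = 59049 calls
At depth 6: each of 59049 parents calls descend on 9 children = 531441 calls
At depth 7: each of 531441 parents calls descend on 9 children = 4782969 calls
At depth 8: each of 4782969 parents calls descend on 9 children = 43046721 calls
Total: 1 + 9 + 81 + 729 + 6561 + 59049 + 531441 + 4782969 + 43046721 = 48427561

48427561


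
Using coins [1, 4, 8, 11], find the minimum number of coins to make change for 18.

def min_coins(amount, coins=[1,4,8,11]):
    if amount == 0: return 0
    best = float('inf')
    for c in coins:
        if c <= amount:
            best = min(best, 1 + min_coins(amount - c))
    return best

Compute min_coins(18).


Building up with DP:
min_coins(0) = 0
min_coins(1) = min(1+min_coins(0)=1+0=1) = 1
min_coins(2) = min(1+min_coins(1)=1+1=2) = 2
min_coins(3) = min(1+min_coins(2)=1+2=3) = 3
min_coins(4) = min(1+min_coins(3)=1+3=4, 1+min_coins(0)=1+0=1) = 1
min_coins(5) = min(1+min_coins(4)=1+1=2, 1+min_coins(1)=1+1=2) = 2
min_coins(6) = min(1+min_coins(5)=1+2=3, 1+min_coins(2)=1+2=3) = 3
min_coins(7) = min(1+min_coins(6)=1+3=4, 1+min_coins(3)=1+3=4) = 4
min_coins(8) = min(1+min_coins(7)=1+4=5, 1+min_coins(4)=1+1=2, 1+min_coins(0)=1+0=1) = 1
min_coins(9) = min(1+min_coins(8)=1+1=2, 1+min_coins(5)=1+2=3, 1+min_coins(1)=1+1=2) = 2
min_coins(10) = min(1+min_coins(9)=1+2=3, 1+min_coins(6)=1+3=4, 1+min_coins(2)=1+2=3) = 3
min_coins(11) = min(1+min_coins(10)=1+3=4, 1+min_coins(7)=1+4=5, 1+min_coins(3)=1+3=4, 1+min_coins(0)=1+0=1) = 1
min_coins(12) = min(1+min_coins(11)=1+1=2, 1+min_coins(8)=1+1=2, 1+min_coins(4)=1+1=2, 1+min_coins(1)=1+1=2) = 2
min_coins(13) = min(1+min_coins(12)=1+2=3, 1+min_coins(9)=1+2=3, 1+min_coins(5)=1+2=3, 1+min_coins(2)=1+2=3) = 3
min_coins(14) = min(1+min_coins(13)=1+3=4, 1+min_coins(10)=1+3=4, 1+min_coins(6)=1+3=4, 1+min_coins(3)=1+3=4) = 4
min_coins(15) = min(1+min_coins(14)=1+4=5, 1+min_coins(11)=1+1=2, 1+min_coins(7)=1+4=5, 1+min_coins(4)=1+1=2) = 2
min_coins(16) = min(1+min_coins(15)=1+2=3, 1+min_coins(12)=1+2=3, 1+min_coins(8)=1+1=2, 1+min_coins(5)=1+2=3) = 2
min_coins(17) = min(1+min_coins(16)=1+2=3, 1+min_coins(13)=1+3=4, 1+min_coins(9)=1+2=3, 1+min_coins(6)=1+3=4) = 3
min_coins(18) = min(1+min_coins(17)=1+3=4, 1+min_coins(14)=1+4=5, 1+min_coins(10)=1+3=4, 1+min_coins(7)=1+4=5) = 4

4


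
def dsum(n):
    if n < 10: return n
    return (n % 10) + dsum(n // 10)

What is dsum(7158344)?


dsum(7158344) = 4 + dsum(715834)
dsum(715834) = 4 + dsum(71583)
dsum(71583) = 3 + dsum(7158)
dsum(7158) = 8 + dsum(715)
dsum(715) = 5 + dsum(71)
dsum(71) = 1 + dsum(7)
dsum(7) = 7  (base case)
Total: 4 + 4 + 3 + 8 + 5 + 1 + 7 = 32

32


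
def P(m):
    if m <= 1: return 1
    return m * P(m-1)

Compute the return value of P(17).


P(17)
= 17 * P(16)
= 17 * 16 * P(15)
= 17 * 16 * 15 * P(14)
= 17 * 16 * 15 * 14 * P(13)
= 17 * 16 * 15 * 14 * 13 * P(12)
= 17 * 16 * 15 * 14 * 13 * 12 * P(11)
= 17 * 16 * 15 * 14 * 13 * 12 * 11 * P(10)
= 17 * 16 * 15 * 14 * 13 * 12 * 11 * 10 * P(9)
= 17 * 16 * 15 * 14 * 13 * 12 * 11 * 10 * 9 * P(8)
= 17 * 16 * 15 * 14 * 13 * 12 * 11 * 10 * 9 * 8 * P(7)
= 17 * 16 * 15 * 14 * 13 * 12 * 11 * 10 * 9 * 8 * 7 * P(6)
= 17 * 16 * 15 * 14 * 13 * 12 * 11 * 10 * 9 * 8 * 7 * 6 * P(5)
= 17 * 16 * 15 * 14 * 13 * 12 * 11 * 10 * 9 * 8 * 7 * 6 * 5 * P(4)
= 17 * 16 * 15 * 14 * 13 * 12 * 11 * 10 * 9 * 8 * 7 * 6 * 5 * 4 * P(3)
= 17 * 16 * 15 * 14 * 13 * 12 * 11 * 10 * 9 * 8 * 7 * 6 * 5 * 4 * 3 * P(2)
= 17 * 16 * 15 * 14 * 13 * 12 * 11 * 10 * 9 * 8 * 7 * 6 * 5 * 4 * 3 * 2 * P(1)
= 17 * 16 * 15 * 14 * 13 * 12 * 11 * 10 * 9 * 8 * 7 * 6 * 5 * 4 * 3 * 2 * 1
= 355687428096000

355687428096000


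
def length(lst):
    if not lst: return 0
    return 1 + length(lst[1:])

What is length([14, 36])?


length([14, 36]) = 1 + length([36])
length([36]) = 1 + length([])
length([]) = 0  (base case)
Unwinding: 1 + 1 + 0 = 2

2


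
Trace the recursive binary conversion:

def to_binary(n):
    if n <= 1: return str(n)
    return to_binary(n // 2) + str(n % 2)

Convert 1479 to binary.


to_binary(1479) = to_binary(739) + '1'
to_binary(739) = to_binary(369) + '1'
to_binary(369) = to_binary(184) + '1'
to_binary(184) = to_binary(92) + '0'
to_binary(92) = to_binary(46) + '0'
to_binary(46) = to_binary(23) + '0'
to_binary(23) = to_binary(11) + '1'
to_binary(11) = to_binary(5) + '1'
to_binary(5) = to_binary(2) + '1'
to_binary(2) = to_binary(1) + '0'
to_binary(1) = '1'  (base case)
Concatenating: '1' + '0' + '1' + '1' + '1' + '0' + '0' + '0' + '1' + '1' + '1' = '10111000111'

10111000111


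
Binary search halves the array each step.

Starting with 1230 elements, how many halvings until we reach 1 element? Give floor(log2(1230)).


1230 / 2 = 615
615 / 2 = 307
307 / 2 = 153
153 / 2 = 76
76 / 2 = 38
38 / 2 = 19
19 / 2 = 9
9 / 2 = 4
4 / 2 = 2
2 / 2 = 1
Reached 1 after 10 halvings

10


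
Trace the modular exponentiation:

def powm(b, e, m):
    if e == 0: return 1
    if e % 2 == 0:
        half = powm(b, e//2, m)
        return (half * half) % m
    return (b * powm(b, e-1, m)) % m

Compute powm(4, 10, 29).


powm(4, 10, 29): e is even, compute powm(4, 5, 29)
  powm(4, 5, 29): e is odd, compute powm(4, 4, 29)
    powm(4, 4, 29): e is even, compute powm(4, 2, 29)
      powm(4, 2, 29): e is even, compute powm(4, 1, 29)
        powm(4, 1, 29): e is odd, compute powm(4, 0, 29)
          powm(4, 0, 29) = 1
        (4 * 1) % 29 = 4
      half=4, (4*4) % 29 = 16
    half=16, (16*16) % 29 = 24
  (4 * 24) % 29 = 9
half=9, (9*9) % 29 = 23

23


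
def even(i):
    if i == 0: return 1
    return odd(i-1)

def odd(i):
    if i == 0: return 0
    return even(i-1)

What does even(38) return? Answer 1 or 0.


even(38) = odd(37)
odd(37) = even(36)
even(36) = odd(35)
odd(35) = even(34)
even(34) = odd(33)
odd(33) = even(32)
even(32) = odd(31)
odd(31) = even(30)
even(30) = odd(29)
odd(29) = even(28)
even(28) = odd(27)
odd(27) = even(26)
even(26) = odd(25)
odd(25) = even(24)
even(24) = odd(23)
odd(23) = even(22)
even(22) = odd(21)
odd(21) = even(20)
even(20) = odd(19)
odd(19) = even(18)
even(18) = odd(17)
odd(17) = even(16)
even(16) = odd(15)
odd(15) = even(14)
even(14) = odd(13)
odd(13) = even(12)
even(12) = odd(11)
odd(11) = even(10)
even(10) = odd(9)
odd(9) = even(8)
even(8) = odd(7)
odd(7) = even(6)
even(6) = odd(5)
odd(5) = even(4)
even(4) = odd(3)
odd(3) = even(2)
even(2) = odd(1)
odd(1) = even(0)
even(0) = 1  (base case)
Result: 1

1


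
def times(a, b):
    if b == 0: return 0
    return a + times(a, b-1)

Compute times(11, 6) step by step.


times(11, 6) = 11 + times(11, 5)
times(11, 5) = 11 + times(11, 4)
times(11, 4) = 11 + times(11, 3)
times(11, 3) = 11 + times(11, 2)
times(11, 2) = 11 + times(11, 1)
times(11, 1) = 11 + times(11, 0)
times(11, 0) = 0  (base case)
Total: 11 + 11 + 11 + 11 + 11 + 11 + 0 = 66

66


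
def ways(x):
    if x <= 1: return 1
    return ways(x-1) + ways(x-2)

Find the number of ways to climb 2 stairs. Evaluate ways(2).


Building up from base cases:
ways(0) = 1
ways(1) = 1
ways(2) = ways(1) + ways(0) = 1 + 1 = 2

2


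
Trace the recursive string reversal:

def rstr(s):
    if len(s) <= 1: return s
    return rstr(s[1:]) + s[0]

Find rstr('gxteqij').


rstr('gxteqij') = rstr('xteqij') + 'g'
rstr('xteqij') = rstr('teqij') + 'x'
rstr('teqij') = rstr('eqij') + 't'
rstr('eqij') = rstr('qij') + 'e'
rstr('qij') = rstr('ij') + 'q'
rstr('ij') = rstr('j') + 'i'
rstr('j') = 'j'  (base case)
Concatenating: 'j' + 'i' + 'q' + 'e' + 't' + 'x' + 'g' = 'jiqetxg'

jiqetxg


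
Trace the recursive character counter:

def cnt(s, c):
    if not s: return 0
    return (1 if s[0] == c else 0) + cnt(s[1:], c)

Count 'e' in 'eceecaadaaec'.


s[0]='e' == 'e' -> 1
s[0]='c' != 'e' -> 0
s[0]='e' == 'e' -> 1
s[0]='e' == 'e' -> 1
s[0]='c' != 'e' -> 0
s[0]='a' != 'e' -> 0
s[0]='a' != 'e' -> 0
s[0]='d' != 'e' -> 0
s[0]='a' != 'e' -> 0
s[0]='a' != 'e' -> 0
s[0]='e' == 'e' -> 1
s[0]='c' != 'e' -> 0
Sum: 1 + 0 + 1 + 1 + 0 + 0 + 0 + 0 + 0 + 0 + 1 + 0 = 4

4


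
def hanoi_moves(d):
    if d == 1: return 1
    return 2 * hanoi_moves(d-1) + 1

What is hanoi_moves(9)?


hanoi_moves(9) = 2 * hanoi_moves(8) + 1
hanoi_moves(8) = 2 * hanoi_moves(7) + 1
hanoi_moves(7) = 2 * hanoi_moves(6) + 1
hanoi_moves(6) = 2 * hanoi_moves(5) + 1
hanoi_moves(5) = 2 * hanoi_moves(4) + 1
hanoi_moves(4) = 2 * hanoi_moves(3) + 1
hanoi_moves(3) = 2 * hanoi_moves(2) + 1
hanoi_moves(2) = 2 * hanoi_moves(1) + 1
hanoi_moves(1) = 1  (base case)
hanoi_moves(2) = 2 * 1 + 1 = 3
hanoi_moves(3) = 2 * 3 + 1 = 7
hanoi_moves(4) = 2 * 7 + 1 = 15
hanoi_moves(5) = 2 * 15 + 1 = 31
hanoi_moves(6) = 2 * 31 + 1 = 63
hanoi_moves(7) = 2 * 63 + 1 = 127
hanoi_moves(8) = 2 * 127 + 1 = 255
hanoi_moves(9) = 2 * 255 + 1 = 511

511


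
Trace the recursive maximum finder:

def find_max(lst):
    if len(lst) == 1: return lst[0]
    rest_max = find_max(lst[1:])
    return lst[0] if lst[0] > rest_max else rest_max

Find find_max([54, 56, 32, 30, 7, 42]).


find_max([54, 56, 32, 30, 7, 42]): compare 54 with find_max([56, 32, 30, 7, 42])
find_max([56, 32, 30, 7, 42]): compare 56 with find_max([32, 30, 7, 42])
find_max([32, 30, 7, 42]): compare 32 with find_max([30, 7, 42])
find_max([30, 7, 42]): compare 30 with find_max([7, 42])
find_max([7, 42]): compare 7 with find_max([42])
find_max([42]) = 42  (base case)
Compare 7 with 42 -> 42
Compare 30 with 42 -> 42
Compare 32 with 42 -> 42
Compare 56 with 42 -> 56
Compare 54 with 56 -> 56

56


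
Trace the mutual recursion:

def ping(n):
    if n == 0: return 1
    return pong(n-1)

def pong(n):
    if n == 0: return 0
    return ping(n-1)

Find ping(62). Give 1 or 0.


ping(62) = pong(61)
pong(61) = ping(60)
ping(60) = pong(59)
pong(59) = ping(58)
ping(58) = pong(57)
pong(57) = ping(56)
ping(56) = pong(55)
pong(55) = ping(54)
ping(54) = pong(53)
pong(53) = ping(52)
ping(52) = pong(51)
pong(51) = ping(50)
ping(50) = pong(49)
pong(49) = ping(48)
ping(48) = pong(47)
pong(47) = ping(46)
ping(46) = pong(45)
pong(45) = ping(44)
ping(44) = pong(43)
pong(43) = ping(42)
ping(42) = pong(41)
pong(41) = ping(40)
ping(40) = pong(39)
pong(39) = ping(38)
ping(38) = pong(37)
pong(37) = ping(36)
ping(36) = pong(35)
pong(35) = ping(34)
ping(34) = pong(33)
pong(33) = ping(32)
ping(32) = pong(31)
pong(31) = ping(30)
ping(30) = pong(29)
pong(29) = ping(28)
ping(28) = pong(27)
pong(27) = ping(26)
ping(26) = pong(25)
pong(25) = ping(24)
ping(24) = pong(23)
pong(23) = ping(22)
ping(22) = pong(21)
pong(21) = ping(20)
ping(20) = pong(19)
pong(19) = ping(18)
ping(18) = pong(17)
pong(17) = ping(16)
ping(16) = pong(15)
pong(15) = ping(14)
ping(14) = pong(13)
pong(13) = ping(12)
ping(12) = pong(11)
pong(11) = ping(10)
ping(10) = pong(9)
pong(9) = ping(8)
ping(8) = pong(7)
pong(7) = ping(6)
ping(6) = pong(5)
pong(5) = ping(4)
ping(4) = pong(3)
pong(3) = ping(2)
ping(2) = pong(1)
pong(1) = ping(0)
ping(0) = 1  (base case)
Result: 1

1


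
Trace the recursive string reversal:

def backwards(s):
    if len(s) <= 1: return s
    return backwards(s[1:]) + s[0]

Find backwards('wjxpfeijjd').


backwards('wjxpfeijjd') = backwards('jxpfeijjd') + 'w'
backwards('jxpfeijjd') = backwards('xpfeijjd') + 'j'
backwards('xpfeijjd') = backwards('pfeijjd') + 'x'
backwards('pfeijjd') = backwards('feijjd') + 'p'
backwards('feijjd') = backwards('eijjd') + 'f'
backwards('eijjd') = backwards('ijjd') + 'e'
backwards('ijjd') = backwards('jjd') + 'i'
backwards('jjd') = backwards('jd') + 'j'
backwards('jd') = backwards('d') + 'j'
backwards('d') = 'd'  (base case)
Concatenating: 'd' + 'j' + 'j' + 'i' + 'e' + 'f' + 'p' + 'x' + 'j' + 'w' = 'djjiefpxjw'

djjiefpxjw


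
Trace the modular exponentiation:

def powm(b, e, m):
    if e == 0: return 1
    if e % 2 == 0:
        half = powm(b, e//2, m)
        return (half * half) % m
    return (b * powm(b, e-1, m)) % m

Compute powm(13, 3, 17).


powm(13, 3, 17): e is odd, compute powm(13, 2, 17)
  powm(13, 2, 17): e is even, compute powm(13, 1, 17)
    powm(13, 1, 17): e is odd, compute powm(13, 0, 17)
      powm(13, 0, 17) = 1
    (13 * 1) % 17 = 13
  half=13, (13*13) % 17 = 16
(13 * 16) % 17 = 4

4


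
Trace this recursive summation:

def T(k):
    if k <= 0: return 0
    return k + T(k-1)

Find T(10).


T(10)
= 10 + 9 + 8 + 7 + 6 + 5 + 4 + 3 + 2 + 1 + T(0)
= 10 + 9 + 8 + 7 + 6 + 5 + 4 + 3 + 2 + 1 + 0
= 55

55


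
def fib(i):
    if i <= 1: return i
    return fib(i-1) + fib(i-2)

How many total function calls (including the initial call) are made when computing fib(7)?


Let C(n) = total calls for fib(n)
C(0) = 1, C(1) = 1
C(2) = 1 + C(1) + C(0) = 1 + 1 + 1 = 3
C(3) = 1 + C(2) + C(1) = 1 + 3 + 1 = 5
C(4) = 1 + C(3) + C(2) = 1 + 5 + 3 = 9
C(5) = 1 + C(4) + C(3) = 1 + 9 + 5 = 15
C(6) = 1 + C(5) + C(4) = 1 + 15 + 9 = 25
C(7) = 1 + C(6) + C(5) = 1 + 25 + 15 = 41

41


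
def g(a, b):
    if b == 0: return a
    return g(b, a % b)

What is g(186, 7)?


g(186, 7) = g(7, 4)
g(7, 4) = g(4, 3)
g(4, 3) = g(3, 1)
g(3, 1) = g(1, 0)
g(1, 0) = 1  (base case)

1


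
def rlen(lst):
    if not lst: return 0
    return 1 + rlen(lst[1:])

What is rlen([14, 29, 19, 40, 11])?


rlen([14, 29, 19, 40, 11]) = 1 + rlen([29, 19, 40, 11])
rlen([29, 19, 40, 11]) = 1 + rlen([19, 40, 11])
rlen([19, 40, 11]) = 1 + rlen([40, 11])
rlen([40, 11]) = 1 + rlen([11])
rlen([11]) = 1 + rlen([])
rlen([]) = 0  (base case)
Unwinding: 1 + 1 + 1 + 1 + 1 + 0 = 5

5


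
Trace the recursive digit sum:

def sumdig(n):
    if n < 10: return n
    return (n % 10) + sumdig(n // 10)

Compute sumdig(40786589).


sumdig(40786589) = 9 + sumdig(4078658)
sumdig(4078658) = 8 + sumdig(407865)
sumdig(407865) = 5 + sumdig(40786)
sumdig(40786) = 6 + sumdig(4078)
sumdig(4078) = 8 + sumdig(407)
sumdig(407) = 7 + sumdig(40)
sumdig(40) = 0 + sumdig(4)
sumdig(4) = 4  (base case)
Total: 9 + 8 + 5 + 6 + 8 + 7 + 0 + 4 = 47

47


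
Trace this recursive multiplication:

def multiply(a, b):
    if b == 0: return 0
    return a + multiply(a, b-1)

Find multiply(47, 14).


multiply(47, 14) = 47 + multiply(47, 13)
multiply(47, 13) = 47 + multiply(47, 12)
multiply(47, 12) = 47 + multiply(47, 11)
multiply(47, 11) = 47 + multiply(47, 10)
multiply(47, 10) = 47 + multiply(47, 9)
multiply(47, 9) = 47 + multiply(47, 8)
multiply(47, 8) = 47 + multiply(47, 7)
multiply(47, 7) = 47 + multiply(47, 6)
multiply(47, 6) = 47 + multiply(47, 5)
multiply(47, 5) = 47 + multiply(47, 4)
multiply(47, 4) = 47 + multiply(47, 3)
multiply(47, 3) = 47 + multiply(47, 2)
multiply(47, 2) = 47 + multiply(47, 1)
multiply(47, 1) = 47 + multiply(47, 0)
multiply(47, 0) = 0  (base case)
Total: 47 + 47 + 47 + 47 + 47 + 47 + 47 + 47 + 47 + 47 + 47 + 47 + 47 + 47 + 0 = 658

658


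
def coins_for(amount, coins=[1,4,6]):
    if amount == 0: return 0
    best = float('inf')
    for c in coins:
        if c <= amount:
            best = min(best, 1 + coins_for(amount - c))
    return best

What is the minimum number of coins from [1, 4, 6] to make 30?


Building up with DP:
coins_for(0) = 0
coins_for(1) = min(1+coins_for(0)=1+0=1) = 1
coins_for(2) = min(1+coins_for(1)=1+1=2) = 2
coins_for(3) = min(1+coins_for(2)=1+2=3) = 3
coins_for(4) = min(1+coins_for(3)=1+3=4, 1+coins_for(0)=1+0=1) = 1
coins_for(5) = min(1+coins_for(4)=1+1=2, 1+coins_for(1)=1+1=2) = 2
coins_for(6) = min(1+coins_for(5)=1+2=3, 1+coins_for(2)=1+2=3, 1+coins_for(0)=1+0=1) = 1
coins_for(7) = min(1+coins_for(6)=1+1=2, 1+coins_for(3)=1+3=4, 1+coins_for(1)=1+1=2) = 2
coins_for(8) = min(1+coins_for(7)=1+2=3, 1+coins_for(4)=1+1=2, 1+coins_for(2)=1+2=3) = 2
coins_for(9) = min(1+coins_for(8)=1+2=3, 1+coins_for(5)=1+2=3, 1+coins_for(3)=1+3=4) = 3
coins_for(10) = min(1+coins_for(9)=1+3=4, 1+coins_for(6)=1+1=2, 1+coins_for(4)=1+1=2) = 2
coins_for(11) = min(1+coins_for(10)=1+2=3, 1+coins_for(7)=1+2=3, 1+coins_for(5)=1+2=3) = 3
coins_for(12) = min(1+coins_for(11)=1+3=4, 1+coins_for(8)=1+2=3, 1+coins_for(6)=1+1=2) = 2
coins_for(13) = min(1+coins_for(12)=1+2=3, 1+coins_for(9)=1+3=4, 1+coins_for(7)=1+2=3) = 3
coins_for(14) = min(1+coins_for(13)=1+3=4, 1+coins_for(10)=1+2=3, 1+coins_for(8)=1+2=3) = 3
coins_for(15) = min(1+coins_for(14)=1+3=4, 1+coins_for(11)=1+3=4, 1+coins_for(9)=1+3=4) = 4
coins_for(16) = min(1+coins_for(15)=1+4=5, 1+coins_for(12)=1+2=3, 1+coins_for(10)=1+2=3) = 3
coins_for(17) = min(1+coins_for(16)=1+3=4, 1+coins_for(13)=1+3=4, 1+coins_for(11)=1+3=4) = 4
coins_for(18) = min(1+coins_for(17)=1+4=5, 1+coins_for(14)=1+3=4, 1+coins_for(12)=1+2=3) = 3
coins_for(19) = min(1+coins_for(18)=1+3=4, 1+coins_for(15)=1+4=5, 1+coins_for(13)=1+3=4) = 4
coins_for(20) = min(1+coins_for(19)=1+4=5, 1+coins_for(16)=1+3=4, 1+coins_for(14)=1+3=4) = 4
coins_for(21) = min(1+coins_for(20)=1+4=5, 1+coins_for(17)=1+4=5, 1+coins_for(15)=1+4=5) = 5
coins_for(22) = min(1+coins_for(21)=1+5=6, 1+coins_for(18)=1+3=4, 1+coins_for(16)=1+3=4) = 4
coins_for(23) = min(1+coins_for(22)=1+4=5, 1+coins_for(19)=1+4=5, 1+coins_for(17)=1+4=5) = 5
coins_for(24) = min(1+coins_for(23)=1+5=6, 1+coins_for(20)=1+4=5, 1+coins_for(18)=1+3=4) = 4
coins_for(25) = min(1+coins_for(24)=1+4=5, 1+coins_for(21)=1+5=6, 1+coins_for(19)=1+4=5) = 5
coins_for(26) = min(1+coins_for(25)=1+5=6, 1+coins_for(22)=1+4=5, 1+coins_for(20)=1+4=5) = 5
coins_for(27) = min(1+coins_for(26)=1+5=6, 1+coins_for(23)=1+5=6, 1+coins_for(21)=1+5=6) = 6
coins_for(28) = min(1+coins_for(27)=1+6=7, 1+coins_for(24)=1+4=5, 1+coins_for(22)=1+4=5) = 5
coins_for(29) = min(1+coins_for(28)=1+5=6, 1+coins_for(25)=1+5=6, 1+coins_for(23)=1+5=6) = 6
coins_for(30) = min(1+coins_for(29)=1+6=7, 1+coins_for(26)=1+5=6, 1+coins_for(24)=1+4=5) = 5

5


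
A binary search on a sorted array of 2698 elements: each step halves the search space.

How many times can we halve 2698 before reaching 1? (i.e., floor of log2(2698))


2698 / 2 = 1349
1349 / 2 = 674
674 / 2 = 337
337 / 2 = 168
168 / 2 = 84
84 / 2 = 42
42 / 2 = 21
21 / 2 = 10
10 / 2 = 5
5 / 2 = 2
2 / 2 = 1
Reached 1 after 11 halvings

11


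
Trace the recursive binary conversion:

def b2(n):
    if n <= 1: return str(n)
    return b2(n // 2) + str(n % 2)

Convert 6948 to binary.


b2(6948) = b2(3474) + '0'
b2(3474) = b2(1737) + '0'
b2(1737) = b2(868) + '1'
b2(868) = b2(434) + '0'
b2(434) = b2(217) + '0'
b2(217) = b2(108) + '1'
b2(108) = b2(54) + '0'
b2(54) = b2(27) + '0'
b2(27) = b2(13) + '1'
b2(13) = b2(6) + '1'
b2(6) = b2(3) + '0'
b2(3) = b2(1) + '1'
b2(1) = '1'  (base case)
Concatenating: '1' + '1' + '0' + '1' + '1' + '0' + '0' + '1' + '0' + '0' + '1' + '0' + '0' = '1101100100100'

1101100100100
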